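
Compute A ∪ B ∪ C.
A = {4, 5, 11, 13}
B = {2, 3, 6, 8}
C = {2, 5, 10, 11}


Set A = {4, 5, 11, 13}
Set B = {2, 3, 6, 8}
Set C = {2, 5, 10, 11}
First, A ∪ B = {2, 3, 4, 5, 6, 8, 11, 13}
Then, (A ∪ B) ∪ C = {2, 3, 4, 5, 6, 8, 10, 11, 13}

{2, 3, 4, 5, 6, 8, 10, 11, 13}


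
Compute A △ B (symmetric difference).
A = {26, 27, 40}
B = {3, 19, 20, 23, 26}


Set A = {26, 27, 40}
Set B = {3, 19, 20, 23, 26}
A △ B = (A \ B) ∪ (B \ A)
Elements in A but not B: {27, 40}
Elements in B but not A: {3, 19, 20, 23}
A △ B = {3, 19, 20, 23, 27, 40}

{3, 19, 20, 23, 27, 40}


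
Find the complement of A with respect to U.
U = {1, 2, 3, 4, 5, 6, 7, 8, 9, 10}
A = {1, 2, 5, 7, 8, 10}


Universal set U = {1, 2, 3, 4, 5, 6, 7, 8, 9, 10}
Set A = {1, 2, 5, 7, 8, 10}
A' = U \ A = elements in U but not in A
Checking each element of U:
1 (in A, exclude), 2 (in A, exclude), 3 (not in A, include), 4 (not in A, include), 5 (in A, exclude), 6 (not in A, include), 7 (in A, exclude), 8 (in A, exclude), 9 (not in A, include), 10 (in A, exclude)
A' = {3, 4, 6, 9}

{3, 4, 6, 9}


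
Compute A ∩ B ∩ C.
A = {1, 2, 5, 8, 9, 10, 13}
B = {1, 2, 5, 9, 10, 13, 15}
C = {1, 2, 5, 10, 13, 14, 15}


Set A = {1, 2, 5, 8, 9, 10, 13}
Set B = {1, 2, 5, 9, 10, 13, 15}
Set C = {1, 2, 5, 10, 13, 14, 15}
First, A ∩ B = {1, 2, 5, 9, 10, 13}
Then, (A ∩ B) ∩ C = {1, 2, 5, 10, 13}

{1, 2, 5, 10, 13}


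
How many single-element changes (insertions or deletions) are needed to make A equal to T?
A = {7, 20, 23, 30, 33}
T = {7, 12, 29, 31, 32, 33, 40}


Set A = {7, 20, 23, 30, 33}
Set T = {7, 12, 29, 31, 32, 33, 40}
Elements to remove from A (in A, not in T): {20, 23, 30} → 3 removals
Elements to add to A (in T, not in A): {12, 29, 31, 32, 40} → 5 additions
Total edits = 3 + 5 = 8

8


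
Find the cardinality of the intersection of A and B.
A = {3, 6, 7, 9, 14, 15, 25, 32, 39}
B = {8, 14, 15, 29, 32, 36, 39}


Set A = {3, 6, 7, 9, 14, 15, 25, 32, 39}
Set B = {8, 14, 15, 29, 32, 36, 39}
A ∩ B = {14, 15, 32, 39}
|A ∩ B| = 4

4


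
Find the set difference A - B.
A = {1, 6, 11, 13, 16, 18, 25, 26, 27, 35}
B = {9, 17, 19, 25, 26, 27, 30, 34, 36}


Set A = {1, 6, 11, 13, 16, 18, 25, 26, 27, 35}
Set B = {9, 17, 19, 25, 26, 27, 30, 34, 36}
A \ B includes elements in A that are not in B.
Check each element of A:
1 (not in B, keep), 6 (not in B, keep), 11 (not in B, keep), 13 (not in B, keep), 16 (not in B, keep), 18 (not in B, keep), 25 (in B, remove), 26 (in B, remove), 27 (in B, remove), 35 (not in B, keep)
A \ B = {1, 6, 11, 13, 16, 18, 35}

{1, 6, 11, 13, 16, 18, 35}


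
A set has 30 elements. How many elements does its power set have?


The set has 30 elements.
The power set contains all possible subsets.
|P(A)| = 2^|A| = 2^30 = 1073741824

1073741824


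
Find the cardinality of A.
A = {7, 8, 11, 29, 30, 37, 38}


Set A = {7, 8, 11, 29, 30, 37, 38}
Listing elements: 7, 8, 11, 29, 30, 37, 38
Counting: 7 elements
|A| = 7

7


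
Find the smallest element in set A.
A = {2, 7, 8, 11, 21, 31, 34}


Set A = {2, 7, 8, 11, 21, 31, 34}
Elements in ascending order: 2, 7, 8, 11, 21, 31, 34
The smallest element is 2.

2


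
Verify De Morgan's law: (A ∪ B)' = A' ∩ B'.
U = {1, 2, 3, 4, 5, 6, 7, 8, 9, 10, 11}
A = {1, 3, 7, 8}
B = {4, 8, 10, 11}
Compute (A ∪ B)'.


U = {1, 2, 3, 4, 5, 6, 7, 8, 9, 10, 11}
A = {1, 3, 7, 8}, B = {4, 8, 10, 11}
A ∪ B = {1, 3, 4, 7, 8, 10, 11}
(A ∪ B)' = U \ (A ∪ B) = {2, 5, 6, 9}
Verification via A' ∩ B': A' = {2, 4, 5, 6, 9, 10, 11}, B' = {1, 2, 3, 5, 6, 7, 9}
A' ∩ B' = {2, 5, 6, 9} ✓

{2, 5, 6, 9}


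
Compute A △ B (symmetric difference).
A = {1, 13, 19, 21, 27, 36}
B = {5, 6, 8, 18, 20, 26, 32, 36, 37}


Set A = {1, 13, 19, 21, 27, 36}
Set B = {5, 6, 8, 18, 20, 26, 32, 36, 37}
A △ B = (A \ B) ∪ (B \ A)
Elements in A but not B: {1, 13, 19, 21, 27}
Elements in B but not A: {5, 6, 8, 18, 20, 26, 32, 37}
A △ B = {1, 5, 6, 8, 13, 18, 19, 20, 21, 26, 27, 32, 37}

{1, 5, 6, 8, 13, 18, 19, 20, 21, 26, 27, 32, 37}


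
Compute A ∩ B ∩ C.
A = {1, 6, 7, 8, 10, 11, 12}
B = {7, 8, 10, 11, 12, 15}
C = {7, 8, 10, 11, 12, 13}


Set A = {1, 6, 7, 8, 10, 11, 12}
Set B = {7, 8, 10, 11, 12, 15}
Set C = {7, 8, 10, 11, 12, 13}
First, A ∩ B = {7, 8, 10, 11, 12}
Then, (A ∩ B) ∩ C = {7, 8, 10, 11, 12}

{7, 8, 10, 11, 12}


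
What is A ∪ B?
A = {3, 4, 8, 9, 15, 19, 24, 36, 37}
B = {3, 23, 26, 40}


Set A = {3, 4, 8, 9, 15, 19, 24, 36, 37}
Set B = {3, 23, 26, 40}
A ∪ B includes all elements in either set.
Elements from A: {3, 4, 8, 9, 15, 19, 24, 36, 37}
Elements from B not already included: {23, 26, 40}
A ∪ B = {3, 4, 8, 9, 15, 19, 23, 24, 26, 36, 37, 40}

{3, 4, 8, 9, 15, 19, 23, 24, 26, 36, 37, 40}


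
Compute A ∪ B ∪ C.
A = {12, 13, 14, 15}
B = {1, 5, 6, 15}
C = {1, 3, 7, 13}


Set A = {12, 13, 14, 15}
Set B = {1, 5, 6, 15}
Set C = {1, 3, 7, 13}
First, A ∪ B = {1, 5, 6, 12, 13, 14, 15}
Then, (A ∪ B) ∪ C = {1, 3, 5, 6, 7, 12, 13, 14, 15}

{1, 3, 5, 6, 7, 12, 13, 14, 15}


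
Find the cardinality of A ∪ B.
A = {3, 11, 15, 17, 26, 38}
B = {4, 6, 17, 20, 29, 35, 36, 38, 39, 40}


Set A = {3, 11, 15, 17, 26, 38}, |A| = 6
Set B = {4, 6, 17, 20, 29, 35, 36, 38, 39, 40}, |B| = 10
A ∩ B = {17, 38}, |A ∩ B| = 2
|A ∪ B| = |A| + |B| - |A ∩ B| = 6 + 10 - 2 = 14

14


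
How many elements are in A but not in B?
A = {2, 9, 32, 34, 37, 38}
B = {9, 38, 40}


Set A = {2, 9, 32, 34, 37, 38}
Set B = {9, 38, 40}
A \ B = {2, 32, 34, 37}
|A \ B| = 4

4


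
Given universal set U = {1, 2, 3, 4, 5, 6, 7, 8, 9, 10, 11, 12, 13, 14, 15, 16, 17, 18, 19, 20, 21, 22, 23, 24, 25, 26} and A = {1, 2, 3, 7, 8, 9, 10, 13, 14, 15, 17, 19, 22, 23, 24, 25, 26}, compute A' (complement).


Universal set U = {1, 2, 3, 4, 5, 6, 7, 8, 9, 10, 11, 12, 13, 14, 15, 16, 17, 18, 19, 20, 21, 22, 23, 24, 25, 26}
Set A = {1, 2, 3, 7, 8, 9, 10, 13, 14, 15, 17, 19, 22, 23, 24, 25, 26}
A' = U \ A = elements in U but not in A
Checking each element of U:
1 (in A, exclude), 2 (in A, exclude), 3 (in A, exclude), 4 (not in A, include), 5 (not in A, include), 6 (not in A, include), 7 (in A, exclude), 8 (in A, exclude), 9 (in A, exclude), 10 (in A, exclude), 11 (not in A, include), 12 (not in A, include), 13 (in A, exclude), 14 (in A, exclude), 15 (in A, exclude), 16 (not in A, include), 17 (in A, exclude), 18 (not in A, include), 19 (in A, exclude), 20 (not in A, include), 21 (not in A, include), 22 (in A, exclude), 23 (in A, exclude), 24 (in A, exclude), 25 (in A, exclude), 26 (in A, exclude)
A' = {4, 5, 6, 11, 12, 16, 18, 20, 21}

{4, 5, 6, 11, 12, 16, 18, 20, 21}


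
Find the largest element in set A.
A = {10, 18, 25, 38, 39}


Set A = {10, 18, 25, 38, 39}
Elements in ascending order: 10, 18, 25, 38, 39
The largest element is 39.

39


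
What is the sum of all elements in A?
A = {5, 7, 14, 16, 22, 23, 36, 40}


Set A = {5, 7, 14, 16, 22, 23, 36, 40}
Sum = 5 + 7 + 14 + 16 + 22 + 23 + 36 + 40 = 163

163


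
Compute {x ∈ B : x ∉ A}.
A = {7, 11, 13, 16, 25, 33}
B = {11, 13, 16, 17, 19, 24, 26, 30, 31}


Set A = {7, 11, 13, 16, 25, 33}
Set B = {11, 13, 16, 17, 19, 24, 26, 30, 31}
Check each element of B against A:
11 ∈ A, 13 ∈ A, 16 ∈ A, 17 ∉ A (include), 19 ∉ A (include), 24 ∉ A (include), 26 ∉ A (include), 30 ∉ A (include), 31 ∉ A (include)
Elements of B not in A: {17, 19, 24, 26, 30, 31}

{17, 19, 24, 26, 30, 31}


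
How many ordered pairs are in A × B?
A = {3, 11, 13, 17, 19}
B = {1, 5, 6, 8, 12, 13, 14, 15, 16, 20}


Set A = {3, 11, 13, 17, 19} has 5 elements.
Set B = {1, 5, 6, 8, 12, 13, 14, 15, 16, 20} has 10 elements.
|A × B| = |A| × |B| = 5 × 10 = 50

50


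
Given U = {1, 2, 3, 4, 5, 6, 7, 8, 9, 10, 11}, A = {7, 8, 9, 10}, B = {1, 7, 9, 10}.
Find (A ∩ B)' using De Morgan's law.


U = {1, 2, 3, 4, 5, 6, 7, 8, 9, 10, 11}
A = {7, 8, 9, 10}, B = {1, 7, 9, 10}
A ∩ B = {7, 9, 10}
(A ∩ B)' = U \ (A ∩ B) = {1, 2, 3, 4, 5, 6, 8, 11}
Verification via A' ∪ B': A' = {1, 2, 3, 4, 5, 6, 11}, B' = {2, 3, 4, 5, 6, 8, 11}
A' ∪ B' = {1, 2, 3, 4, 5, 6, 8, 11} ✓

{1, 2, 3, 4, 5, 6, 8, 11}


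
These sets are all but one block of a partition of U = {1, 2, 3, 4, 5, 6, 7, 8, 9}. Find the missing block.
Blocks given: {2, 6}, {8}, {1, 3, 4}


U = {1, 2, 3, 4, 5, 6, 7, 8, 9}
Shown blocks: {2, 6}, {8}, {1, 3, 4}
A partition's blocks are pairwise disjoint and cover U, so the missing block = U \ (union of shown blocks).
Union of shown blocks: {1, 2, 3, 4, 6, 8}
Missing block = U \ (union) = {5, 7, 9}

{5, 7, 9}


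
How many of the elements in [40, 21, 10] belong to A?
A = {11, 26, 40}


Set A = {11, 26, 40}
Candidates: [40, 21, 10]
Check each candidate:
40 ∈ A, 21 ∉ A, 10 ∉ A
Count of candidates in A: 1

1


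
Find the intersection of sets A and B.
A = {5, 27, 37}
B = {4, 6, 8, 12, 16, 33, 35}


Set A = {5, 27, 37}
Set B = {4, 6, 8, 12, 16, 33, 35}
A ∩ B includes only elements in both sets.
Check each element of A against B:
5 ✗, 27 ✗, 37 ✗
A ∩ B = {}

{}


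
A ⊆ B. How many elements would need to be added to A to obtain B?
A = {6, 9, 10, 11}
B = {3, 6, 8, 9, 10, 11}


Set A = {6, 9, 10, 11}, |A| = 4
Set B = {3, 6, 8, 9, 10, 11}, |B| = 6
Since A ⊆ B: B \ A = {3, 8}
|B| - |A| = 6 - 4 = 2

2


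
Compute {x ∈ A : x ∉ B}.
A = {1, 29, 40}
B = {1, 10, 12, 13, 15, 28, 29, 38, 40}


Set A = {1, 29, 40}
Set B = {1, 10, 12, 13, 15, 28, 29, 38, 40}
Check each element of A against B:
1 ∈ B, 29 ∈ B, 40 ∈ B
Elements of A not in B: {}

{}


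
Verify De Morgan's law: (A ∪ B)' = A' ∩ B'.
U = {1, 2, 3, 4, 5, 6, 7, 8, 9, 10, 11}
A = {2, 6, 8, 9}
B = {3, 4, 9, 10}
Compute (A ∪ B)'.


U = {1, 2, 3, 4, 5, 6, 7, 8, 9, 10, 11}
A = {2, 6, 8, 9}, B = {3, 4, 9, 10}
A ∪ B = {2, 3, 4, 6, 8, 9, 10}
(A ∪ B)' = U \ (A ∪ B) = {1, 5, 7, 11}
Verification via A' ∩ B': A' = {1, 3, 4, 5, 7, 10, 11}, B' = {1, 2, 5, 6, 7, 8, 11}
A' ∩ B' = {1, 5, 7, 11} ✓

{1, 5, 7, 11}


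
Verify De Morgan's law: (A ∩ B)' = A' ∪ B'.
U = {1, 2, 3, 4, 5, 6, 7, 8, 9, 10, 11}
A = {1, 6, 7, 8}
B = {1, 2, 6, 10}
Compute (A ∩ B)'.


U = {1, 2, 3, 4, 5, 6, 7, 8, 9, 10, 11}
A = {1, 6, 7, 8}, B = {1, 2, 6, 10}
A ∩ B = {1, 6}
(A ∩ B)' = U \ (A ∩ B) = {2, 3, 4, 5, 7, 8, 9, 10, 11}
Verification via A' ∪ B': A' = {2, 3, 4, 5, 9, 10, 11}, B' = {3, 4, 5, 7, 8, 9, 11}
A' ∪ B' = {2, 3, 4, 5, 7, 8, 9, 10, 11} ✓

{2, 3, 4, 5, 7, 8, 9, 10, 11}


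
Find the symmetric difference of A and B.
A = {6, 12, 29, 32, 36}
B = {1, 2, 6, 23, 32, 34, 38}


Set A = {6, 12, 29, 32, 36}
Set B = {1, 2, 6, 23, 32, 34, 38}
A △ B = (A \ B) ∪ (B \ A)
Elements in A but not B: {12, 29, 36}
Elements in B but not A: {1, 2, 23, 34, 38}
A △ B = {1, 2, 12, 23, 29, 34, 36, 38}

{1, 2, 12, 23, 29, 34, 36, 38}


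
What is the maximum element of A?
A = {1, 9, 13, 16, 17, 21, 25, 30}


Set A = {1, 9, 13, 16, 17, 21, 25, 30}
Elements in ascending order: 1, 9, 13, 16, 17, 21, 25, 30
The largest element is 30.

30


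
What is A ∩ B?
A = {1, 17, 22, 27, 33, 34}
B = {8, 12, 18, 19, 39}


Set A = {1, 17, 22, 27, 33, 34}
Set B = {8, 12, 18, 19, 39}
A ∩ B includes only elements in both sets.
Check each element of A against B:
1 ✗, 17 ✗, 22 ✗, 27 ✗, 33 ✗, 34 ✗
A ∩ B = {}

{}


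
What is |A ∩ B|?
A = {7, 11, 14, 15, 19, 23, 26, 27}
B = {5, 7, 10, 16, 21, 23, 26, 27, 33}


Set A = {7, 11, 14, 15, 19, 23, 26, 27}
Set B = {5, 7, 10, 16, 21, 23, 26, 27, 33}
A ∩ B = {7, 23, 26, 27}
|A ∩ B| = 4

4


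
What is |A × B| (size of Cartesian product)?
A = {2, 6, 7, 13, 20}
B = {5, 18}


Set A = {2, 6, 7, 13, 20} has 5 elements.
Set B = {5, 18} has 2 elements.
|A × B| = |A| × |B| = 5 × 2 = 10

10


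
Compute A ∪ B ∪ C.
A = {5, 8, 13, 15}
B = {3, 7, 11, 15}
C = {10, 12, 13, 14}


Set A = {5, 8, 13, 15}
Set B = {3, 7, 11, 15}
Set C = {10, 12, 13, 14}
First, A ∪ B = {3, 5, 7, 8, 11, 13, 15}
Then, (A ∪ B) ∪ C = {3, 5, 7, 8, 10, 11, 12, 13, 14, 15}

{3, 5, 7, 8, 10, 11, 12, 13, 14, 15}


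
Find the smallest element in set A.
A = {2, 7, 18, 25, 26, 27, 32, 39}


Set A = {2, 7, 18, 25, 26, 27, 32, 39}
Elements in ascending order: 2, 7, 18, 25, 26, 27, 32, 39
The smallest element is 2.

2


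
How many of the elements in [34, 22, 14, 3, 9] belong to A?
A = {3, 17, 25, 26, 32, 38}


Set A = {3, 17, 25, 26, 32, 38}
Candidates: [34, 22, 14, 3, 9]
Check each candidate:
34 ∉ A, 22 ∉ A, 14 ∉ A, 3 ∈ A, 9 ∉ A
Count of candidates in A: 1

1


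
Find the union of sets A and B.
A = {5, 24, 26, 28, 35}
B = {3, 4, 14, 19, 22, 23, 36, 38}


Set A = {5, 24, 26, 28, 35}
Set B = {3, 4, 14, 19, 22, 23, 36, 38}
A ∪ B includes all elements in either set.
Elements from A: {5, 24, 26, 28, 35}
Elements from B not already included: {3, 4, 14, 19, 22, 23, 36, 38}
A ∪ B = {3, 4, 5, 14, 19, 22, 23, 24, 26, 28, 35, 36, 38}

{3, 4, 5, 14, 19, 22, 23, 24, 26, 28, 35, 36, 38}


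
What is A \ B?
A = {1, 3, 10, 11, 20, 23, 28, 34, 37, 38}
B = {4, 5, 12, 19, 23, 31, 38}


Set A = {1, 3, 10, 11, 20, 23, 28, 34, 37, 38}
Set B = {4, 5, 12, 19, 23, 31, 38}
A \ B includes elements in A that are not in B.
Check each element of A:
1 (not in B, keep), 3 (not in B, keep), 10 (not in B, keep), 11 (not in B, keep), 20 (not in B, keep), 23 (in B, remove), 28 (not in B, keep), 34 (not in B, keep), 37 (not in B, keep), 38 (in B, remove)
A \ B = {1, 3, 10, 11, 20, 28, 34, 37}

{1, 3, 10, 11, 20, 28, 34, 37}


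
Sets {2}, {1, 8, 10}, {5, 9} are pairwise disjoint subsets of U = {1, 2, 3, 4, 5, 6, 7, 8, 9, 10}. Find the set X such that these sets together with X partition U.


U = {1, 2, 3, 4, 5, 6, 7, 8, 9, 10}
Shown blocks: {2}, {1, 8, 10}, {5, 9}
A partition's blocks are pairwise disjoint and cover U, so the missing block = U \ (union of shown blocks).
Union of shown blocks: {1, 2, 5, 8, 9, 10}
Missing block = U \ (union) = {3, 4, 6, 7}

{3, 4, 6, 7}


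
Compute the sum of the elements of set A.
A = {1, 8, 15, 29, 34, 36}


Set A = {1, 8, 15, 29, 34, 36}
Sum = 1 + 8 + 15 + 29 + 34 + 36 = 123

123


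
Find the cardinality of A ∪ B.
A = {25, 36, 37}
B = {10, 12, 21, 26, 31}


Set A = {25, 36, 37}, |A| = 3
Set B = {10, 12, 21, 26, 31}, |B| = 5
A ∩ B = {}, |A ∩ B| = 0
|A ∪ B| = |A| + |B| - |A ∩ B| = 3 + 5 - 0 = 8

8


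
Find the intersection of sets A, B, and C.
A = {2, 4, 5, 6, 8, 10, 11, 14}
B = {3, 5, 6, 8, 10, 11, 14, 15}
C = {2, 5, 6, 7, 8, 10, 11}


Set A = {2, 4, 5, 6, 8, 10, 11, 14}
Set B = {3, 5, 6, 8, 10, 11, 14, 15}
Set C = {2, 5, 6, 7, 8, 10, 11}
First, A ∩ B = {5, 6, 8, 10, 11, 14}
Then, (A ∩ B) ∩ C = {5, 6, 8, 10, 11}

{5, 6, 8, 10, 11}


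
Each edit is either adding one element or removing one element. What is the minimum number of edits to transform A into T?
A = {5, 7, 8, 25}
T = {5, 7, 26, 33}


Set A = {5, 7, 8, 25}
Set T = {5, 7, 26, 33}
Elements to remove from A (in A, not in T): {8, 25} → 2 removals
Elements to add to A (in T, not in A): {26, 33} → 2 additions
Total edits = 2 + 2 = 4

4


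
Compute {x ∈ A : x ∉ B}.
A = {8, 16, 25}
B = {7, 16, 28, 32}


Set A = {8, 16, 25}
Set B = {7, 16, 28, 32}
Check each element of A against B:
8 ∉ B (include), 16 ∈ B, 25 ∉ B (include)
Elements of A not in B: {8, 25}

{8, 25}


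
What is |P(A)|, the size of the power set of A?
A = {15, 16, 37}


Set A = {15, 16, 37}
|A| = 3
The power set P(A) contains all subsets of A.
|P(A)| = 2^|A| = 2^3 = 8

8


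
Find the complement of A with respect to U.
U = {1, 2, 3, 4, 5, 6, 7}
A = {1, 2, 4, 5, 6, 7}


Universal set U = {1, 2, 3, 4, 5, 6, 7}
Set A = {1, 2, 4, 5, 6, 7}
A' = U \ A = elements in U but not in A
Checking each element of U:
1 (in A, exclude), 2 (in A, exclude), 3 (not in A, include), 4 (in A, exclude), 5 (in A, exclude), 6 (in A, exclude), 7 (in A, exclude)
A' = {3}

{3}


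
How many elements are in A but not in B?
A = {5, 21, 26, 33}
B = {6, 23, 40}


Set A = {5, 21, 26, 33}
Set B = {6, 23, 40}
A \ B = {5, 21, 26, 33}
|A \ B| = 4

4


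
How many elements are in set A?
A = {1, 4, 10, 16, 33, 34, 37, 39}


Set A = {1, 4, 10, 16, 33, 34, 37, 39}
Listing elements: 1, 4, 10, 16, 33, 34, 37, 39
Counting: 8 elements
|A| = 8

8


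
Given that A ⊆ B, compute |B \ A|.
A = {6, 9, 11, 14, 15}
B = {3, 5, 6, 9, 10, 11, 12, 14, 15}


Set A = {6, 9, 11, 14, 15}, |A| = 5
Set B = {3, 5, 6, 9, 10, 11, 12, 14, 15}, |B| = 9
Since A ⊆ B: B \ A = {3, 5, 10, 12}
|B| - |A| = 9 - 5 = 4

4


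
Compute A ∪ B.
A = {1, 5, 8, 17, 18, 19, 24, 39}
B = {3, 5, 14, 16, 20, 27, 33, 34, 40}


Set A = {1, 5, 8, 17, 18, 19, 24, 39}
Set B = {3, 5, 14, 16, 20, 27, 33, 34, 40}
A ∪ B includes all elements in either set.
Elements from A: {1, 5, 8, 17, 18, 19, 24, 39}
Elements from B not already included: {3, 14, 16, 20, 27, 33, 34, 40}
A ∪ B = {1, 3, 5, 8, 14, 16, 17, 18, 19, 20, 24, 27, 33, 34, 39, 40}

{1, 3, 5, 8, 14, 16, 17, 18, 19, 20, 24, 27, 33, 34, 39, 40}


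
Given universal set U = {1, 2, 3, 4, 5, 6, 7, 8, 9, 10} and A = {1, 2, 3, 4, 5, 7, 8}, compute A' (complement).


Universal set U = {1, 2, 3, 4, 5, 6, 7, 8, 9, 10}
Set A = {1, 2, 3, 4, 5, 7, 8}
A' = U \ A = elements in U but not in A
Checking each element of U:
1 (in A, exclude), 2 (in A, exclude), 3 (in A, exclude), 4 (in A, exclude), 5 (in A, exclude), 6 (not in A, include), 7 (in A, exclude), 8 (in A, exclude), 9 (not in A, include), 10 (not in A, include)
A' = {6, 9, 10}

{6, 9, 10}


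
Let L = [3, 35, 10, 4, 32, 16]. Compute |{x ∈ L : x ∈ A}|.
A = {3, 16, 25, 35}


Set A = {3, 16, 25, 35}
Candidates: [3, 35, 10, 4, 32, 16]
Check each candidate:
3 ∈ A, 35 ∈ A, 10 ∉ A, 4 ∉ A, 32 ∉ A, 16 ∈ A
Count of candidates in A: 3

3


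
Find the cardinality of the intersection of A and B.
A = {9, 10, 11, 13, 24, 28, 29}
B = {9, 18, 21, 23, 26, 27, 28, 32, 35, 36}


Set A = {9, 10, 11, 13, 24, 28, 29}
Set B = {9, 18, 21, 23, 26, 27, 28, 32, 35, 36}
A ∩ B = {9, 28}
|A ∩ B| = 2

2


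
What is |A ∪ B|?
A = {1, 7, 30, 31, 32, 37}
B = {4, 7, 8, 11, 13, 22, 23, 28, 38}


Set A = {1, 7, 30, 31, 32, 37}, |A| = 6
Set B = {4, 7, 8, 11, 13, 22, 23, 28, 38}, |B| = 9
A ∩ B = {7}, |A ∩ B| = 1
|A ∪ B| = |A| + |B| - |A ∩ B| = 6 + 9 - 1 = 14

14


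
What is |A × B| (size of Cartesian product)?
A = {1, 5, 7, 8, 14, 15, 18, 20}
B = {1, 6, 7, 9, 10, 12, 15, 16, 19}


Set A = {1, 5, 7, 8, 14, 15, 18, 20} has 8 elements.
Set B = {1, 6, 7, 9, 10, 12, 15, 16, 19} has 9 elements.
|A × B| = |A| × |B| = 8 × 9 = 72

72


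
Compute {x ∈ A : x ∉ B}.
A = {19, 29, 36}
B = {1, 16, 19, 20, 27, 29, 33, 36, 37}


Set A = {19, 29, 36}
Set B = {1, 16, 19, 20, 27, 29, 33, 36, 37}
Check each element of A against B:
19 ∈ B, 29 ∈ B, 36 ∈ B
Elements of A not in B: {}

{}


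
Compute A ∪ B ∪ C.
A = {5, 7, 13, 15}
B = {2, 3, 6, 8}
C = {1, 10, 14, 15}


Set A = {5, 7, 13, 15}
Set B = {2, 3, 6, 8}
Set C = {1, 10, 14, 15}
First, A ∪ B = {2, 3, 5, 6, 7, 8, 13, 15}
Then, (A ∪ B) ∪ C = {1, 2, 3, 5, 6, 7, 8, 10, 13, 14, 15}

{1, 2, 3, 5, 6, 7, 8, 10, 13, 14, 15}


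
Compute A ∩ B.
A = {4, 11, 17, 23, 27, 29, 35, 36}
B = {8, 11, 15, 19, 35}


Set A = {4, 11, 17, 23, 27, 29, 35, 36}
Set B = {8, 11, 15, 19, 35}
A ∩ B includes only elements in both sets.
Check each element of A against B:
4 ✗, 11 ✓, 17 ✗, 23 ✗, 27 ✗, 29 ✗, 35 ✓, 36 ✗
A ∩ B = {11, 35}

{11, 35}


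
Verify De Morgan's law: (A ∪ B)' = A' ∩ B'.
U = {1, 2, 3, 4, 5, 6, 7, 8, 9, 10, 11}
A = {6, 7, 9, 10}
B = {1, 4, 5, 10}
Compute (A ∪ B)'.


U = {1, 2, 3, 4, 5, 6, 7, 8, 9, 10, 11}
A = {6, 7, 9, 10}, B = {1, 4, 5, 10}
A ∪ B = {1, 4, 5, 6, 7, 9, 10}
(A ∪ B)' = U \ (A ∪ B) = {2, 3, 8, 11}
Verification via A' ∩ B': A' = {1, 2, 3, 4, 5, 8, 11}, B' = {2, 3, 6, 7, 8, 9, 11}
A' ∩ B' = {2, 3, 8, 11} ✓

{2, 3, 8, 11}


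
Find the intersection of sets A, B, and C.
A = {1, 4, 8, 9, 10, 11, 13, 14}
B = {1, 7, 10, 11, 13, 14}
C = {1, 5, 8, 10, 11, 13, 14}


Set A = {1, 4, 8, 9, 10, 11, 13, 14}
Set B = {1, 7, 10, 11, 13, 14}
Set C = {1, 5, 8, 10, 11, 13, 14}
First, A ∩ B = {1, 10, 11, 13, 14}
Then, (A ∩ B) ∩ C = {1, 10, 11, 13, 14}

{1, 10, 11, 13, 14}


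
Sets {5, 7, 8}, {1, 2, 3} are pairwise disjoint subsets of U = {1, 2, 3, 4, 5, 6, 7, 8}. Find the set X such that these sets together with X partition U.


U = {1, 2, 3, 4, 5, 6, 7, 8}
Shown blocks: {5, 7, 8}, {1, 2, 3}
A partition's blocks are pairwise disjoint and cover U, so the missing block = U \ (union of shown blocks).
Union of shown blocks: {1, 2, 3, 5, 7, 8}
Missing block = U \ (union) = {4, 6}

{4, 6}


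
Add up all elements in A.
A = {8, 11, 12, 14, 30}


Set A = {8, 11, 12, 14, 30}
Sum = 8 + 11 + 12 + 14 + 30 = 75

75


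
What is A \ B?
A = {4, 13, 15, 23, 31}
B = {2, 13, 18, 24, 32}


Set A = {4, 13, 15, 23, 31}
Set B = {2, 13, 18, 24, 32}
A \ B includes elements in A that are not in B.
Check each element of A:
4 (not in B, keep), 13 (in B, remove), 15 (not in B, keep), 23 (not in B, keep), 31 (not in B, keep)
A \ B = {4, 15, 23, 31}

{4, 15, 23, 31}


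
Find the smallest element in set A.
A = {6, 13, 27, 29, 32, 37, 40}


Set A = {6, 13, 27, 29, 32, 37, 40}
Elements in ascending order: 6, 13, 27, 29, 32, 37, 40
The smallest element is 6.

6


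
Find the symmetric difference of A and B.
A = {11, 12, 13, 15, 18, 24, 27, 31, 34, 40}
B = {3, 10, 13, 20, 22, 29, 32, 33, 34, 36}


Set A = {11, 12, 13, 15, 18, 24, 27, 31, 34, 40}
Set B = {3, 10, 13, 20, 22, 29, 32, 33, 34, 36}
A △ B = (A \ B) ∪ (B \ A)
Elements in A but not B: {11, 12, 15, 18, 24, 27, 31, 40}
Elements in B but not A: {3, 10, 20, 22, 29, 32, 33, 36}
A △ B = {3, 10, 11, 12, 15, 18, 20, 22, 24, 27, 29, 31, 32, 33, 36, 40}

{3, 10, 11, 12, 15, 18, 20, 22, 24, 27, 29, 31, 32, 33, 36, 40}


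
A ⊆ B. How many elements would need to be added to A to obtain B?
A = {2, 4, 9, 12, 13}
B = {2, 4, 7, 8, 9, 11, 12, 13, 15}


Set A = {2, 4, 9, 12, 13}, |A| = 5
Set B = {2, 4, 7, 8, 9, 11, 12, 13, 15}, |B| = 9
Since A ⊆ B: B \ A = {7, 8, 11, 15}
|B| - |A| = 9 - 5 = 4

4


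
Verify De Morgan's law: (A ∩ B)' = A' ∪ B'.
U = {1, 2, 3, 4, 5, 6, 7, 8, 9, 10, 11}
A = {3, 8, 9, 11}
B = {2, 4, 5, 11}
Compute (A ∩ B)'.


U = {1, 2, 3, 4, 5, 6, 7, 8, 9, 10, 11}
A = {3, 8, 9, 11}, B = {2, 4, 5, 11}
A ∩ B = {11}
(A ∩ B)' = U \ (A ∩ B) = {1, 2, 3, 4, 5, 6, 7, 8, 9, 10}
Verification via A' ∪ B': A' = {1, 2, 4, 5, 6, 7, 10}, B' = {1, 3, 6, 7, 8, 9, 10}
A' ∪ B' = {1, 2, 3, 4, 5, 6, 7, 8, 9, 10} ✓

{1, 2, 3, 4, 5, 6, 7, 8, 9, 10}


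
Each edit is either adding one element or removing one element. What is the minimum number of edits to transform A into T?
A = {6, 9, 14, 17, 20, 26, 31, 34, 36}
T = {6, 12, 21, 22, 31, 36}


Set A = {6, 9, 14, 17, 20, 26, 31, 34, 36}
Set T = {6, 12, 21, 22, 31, 36}
Elements to remove from A (in A, not in T): {9, 14, 17, 20, 26, 34} → 6 removals
Elements to add to A (in T, not in A): {12, 21, 22} → 3 additions
Total edits = 6 + 3 = 9

9


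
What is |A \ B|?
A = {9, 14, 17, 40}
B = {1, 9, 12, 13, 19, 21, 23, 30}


Set A = {9, 14, 17, 40}
Set B = {1, 9, 12, 13, 19, 21, 23, 30}
A \ B = {14, 17, 40}
|A \ B| = 3

3


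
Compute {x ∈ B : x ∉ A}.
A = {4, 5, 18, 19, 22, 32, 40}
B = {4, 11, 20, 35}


Set A = {4, 5, 18, 19, 22, 32, 40}
Set B = {4, 11, 20, 35}
Check each element of B against A:
4 ∈ A, 11 ∉ A (include), 20 ∉ A (include), 35 ∉ A (include)
Elements of B not in A: {11, 20, 35}

{11, 20, 35}


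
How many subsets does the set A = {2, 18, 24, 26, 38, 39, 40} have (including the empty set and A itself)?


Set A = {2, 18, 24, 26, 38, 39, 40}
|A| = 7
The power set P(A) contains all subsets of A.
|P(A)| = 2^|A| = 2^7 = 128

128


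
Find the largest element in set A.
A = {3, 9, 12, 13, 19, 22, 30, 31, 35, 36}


Set A = {3, 9, 12, 13, 19, 22, 30, 31, 35, 36}
Elements in ascending order: 3, 9, 12, 13, 19, 22, 30, 31, 35, 36
The largest element is 36.

36


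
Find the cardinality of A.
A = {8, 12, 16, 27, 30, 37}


Set A = {8, 12, 16, 27, 30, 37}
Listing elements: 8, 12, 16, 27, 30, 37
Counting: 6 elements
|A| = 6

6


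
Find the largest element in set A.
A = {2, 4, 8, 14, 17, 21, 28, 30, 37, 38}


Set A = {2, 4, 8, 14, 17, 21, 28, 30, 37, 38}
Elements in ascending order: 2, 4, 8, 14, 17, 21, 28, 30, 37, 38
The largest element is 38.

38


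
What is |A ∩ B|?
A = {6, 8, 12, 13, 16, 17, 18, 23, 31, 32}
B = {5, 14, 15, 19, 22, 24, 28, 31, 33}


Set A = {6, 8, 12, 13, 16, 17, 18, 23, 31, 32}
Set B = {5, 14, 15, 19, 22, 24, 28, 31, 33}
A ∩ B = {31}
|A ∩ B| = 1

1


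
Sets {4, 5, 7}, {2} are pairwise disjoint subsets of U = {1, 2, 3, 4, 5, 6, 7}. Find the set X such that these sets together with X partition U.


U = {1, 2, 3, 4, 5, 6, 7}
Shown blocks: {4, 5, 7}, {2}
A partition's blocks are pairwise disjoint and cover U, so the missing block = U \ (union of shown blocks).
Union of shown blocks: {2, 4, 5, 7}
Missing block = U \ (union) = {1, 3, 6}

{1, 3, 6}


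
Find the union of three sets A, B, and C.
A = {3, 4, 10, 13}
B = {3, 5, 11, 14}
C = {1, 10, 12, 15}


Set A = {3, 4, 10, 13}
Set B = {3, 5, 11, 14}
Set C = {1, 10, 12, 15}
First, A ∪ B = {3, 4, 5, 10, 11, 13, 14}
Then, (A ∪ B) ∪ C = {1, 3, 4, 5, 10, 11, 12, 13, 14, 15}

{1, 3, 4, 5, 10, 11, 12, 13, 14, 15}


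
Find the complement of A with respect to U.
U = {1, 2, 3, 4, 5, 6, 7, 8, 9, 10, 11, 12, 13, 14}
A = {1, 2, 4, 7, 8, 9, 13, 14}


Universal set U = {1, 2, 3, 4, 5, 6, 7, 8, 9, 10, 11, 12, 13, 14}
Set A = {1, 2, 4, 7, 8, 9, 13, 14}
A' = U \ A = elements in U but not in A
Checking each element of U:
1 (in A, exclude), 2 (in A, exclude), 3 (not in A, include), 4 (in A, exclude), 5 (not in A, include), 6 (not in A, include), 7 (in A, exclude), 8 (in A, exclude), 9 (in A, exclude), 10 (not in A, include), 11 (not in A, include), 12 (not in A, include), 13 (in A, exclude), 14 (in A, exclude)
A' = {3, 5, 6, 10, 11, 12}

{3, 5, 6, 10, 11, 12}


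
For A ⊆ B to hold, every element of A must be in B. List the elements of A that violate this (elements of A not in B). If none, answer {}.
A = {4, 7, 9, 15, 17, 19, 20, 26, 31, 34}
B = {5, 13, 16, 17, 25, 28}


Set A = {4, 7, 9, 15, 17, 19, 20, 26, 31, 34}
Set B = {5, 13, 16, 17, 25, 28}
Check each element of A against B:
4 ∉ B (include), 7 ∉ B (include), 9 ∉ B (include), 15 ∉ B (include), 17 ∈ B, 19 ∉ B (include), 20 ∉ B (include), 26 ∉ B (include), 31 ∉ B (include), 34 ∉ B (include)
Elements of A not in B: {4, 7, 9, 15, 19, 20, 26, 31, 34}

{4, 7, 9, 15, 19, 20, 26, 31, 34}


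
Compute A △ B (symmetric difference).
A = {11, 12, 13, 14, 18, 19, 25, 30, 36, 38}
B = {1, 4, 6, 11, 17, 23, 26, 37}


Set A = {11, 12, 13, 14, 18, 19, 25, 30, 36, 38}
Set B = {1, 4, 6, 11, 17, 23, 26, 37}
A △ B = (A \ B) ∪ (B \ A)
Elements in A but not B: {12, 13, 14, 18, 19, 25, 30, 36, 38}
Elements in B but not A: {1, 4, 6, 17, 23, 26, 37}
A △ B = {1, 4, 6, 12, 13, 14, 17, 18, 19, 23, 25, 26, 30, 36, 37, 38}

{1, 4, 6, 12, 13, 14, 17, 18, 19, 23, 25, 26, 30, 36, 37, 38}


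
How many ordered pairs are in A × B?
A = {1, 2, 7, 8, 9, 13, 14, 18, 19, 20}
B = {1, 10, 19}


Set A = {1, 2, 7, 8, 9, 13, 14, 18, 19, 20} has 10 elements.
Set B = {1, 10, 19} has 3 elements.
|A × B| = |A| × |B| = 10 × 3 = 30

30


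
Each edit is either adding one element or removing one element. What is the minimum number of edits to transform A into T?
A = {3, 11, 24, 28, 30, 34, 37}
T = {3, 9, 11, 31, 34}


Set A = {3, 11, 24, 28, 30, 34, 37}
Set T = {3, 9, 11, 31, 34}
Elements to remove from A (in A, not in T): {24, 28, 30, 37} → 4 removals
Elements to add to A (in T, not in A): {9, 31} → 2 additions
Total edits = 4 + 2 = 6

6


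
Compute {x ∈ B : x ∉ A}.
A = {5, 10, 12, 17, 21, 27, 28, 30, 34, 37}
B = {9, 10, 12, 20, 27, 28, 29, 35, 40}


Set A = {5, 10, 12, 17, 21, 27, 28, 30, 34, 37}
Set B = {9, 10, 12, 20, 27, 28, 29, 35, 40}
Check each element of B against A:
9 ∉ A (include), 10 ∈ A, 12 ∈ A, 20 ∉ A (include), 27 ∈ A, 28 ∈ A, 29 ∉ A (include), 35 ∉ A (include), 40 ∉ A (include)
Elements of B not in A: {9, 20, 29, 35, 40}

{9, 20, 29, 35, 40}


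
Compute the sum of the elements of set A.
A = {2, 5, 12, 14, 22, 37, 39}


Set A = {2, 5, 12, 14, 22, 37, 39}
Sum = 2 + 5 + 12 + 14 + 22 + 37 + 39 = 131

131


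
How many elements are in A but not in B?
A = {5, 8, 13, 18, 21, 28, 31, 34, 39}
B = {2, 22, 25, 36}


Set A = {5, 8, 13, 18, 21, 28, 31, 34, 39}
Set B = {2, 22, 25, 36}
A \ B = {5, 8, 13, 18, 21, 28, 31, 34, 39}
|A \ B| = 9

9


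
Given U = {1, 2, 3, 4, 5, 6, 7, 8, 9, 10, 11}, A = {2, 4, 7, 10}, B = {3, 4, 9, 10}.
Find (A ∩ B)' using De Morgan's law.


U = {1, 2, 3, 4, 5, 6, 7, 8, 9, 10, 11}
A = {2, 4, 7, 10}, B = {3, 4, 9, 10}
A ∩ B = {4, 10}
(A ∩ B)' = U \ (A ∩ B) = {1, 2, 3, 5, 6, 7, 8, 9, 11}
Verification via A' ∪ B': A' = {1, 3, 5, 6, 8, 9, 11}, B' = {1, 2, 5, 6, 7, 8, 11}
A' ∪ B' = {1, 2, 3, 5, 6, 7, 8, 9, 11} ✓

{1, 2, 3, 5, 6, 7, 8, 9, 11}


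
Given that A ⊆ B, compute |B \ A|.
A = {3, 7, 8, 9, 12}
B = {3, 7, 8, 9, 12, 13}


Set A = {3, 7, 8, 9, 12}, |A| = 5
Set B = {3, 7, 8, 9, 12, 13}, |B| = 6
Since A ⊆ B: B \ A = {13}
|B| - |A| = 6 - 5 = 1

1


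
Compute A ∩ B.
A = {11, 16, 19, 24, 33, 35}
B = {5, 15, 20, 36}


Set A = {11, 16, 19, 24, 33, 35}
Set B = {5, 15, 20, 36}
A ∩ B includes only elements in both sets.
Check each element of A against B:
11 ✗, 16 ✗, 19 ✗, 24 ✗, 33 ✗, 35 ✗
A ∩ B = {}

{}


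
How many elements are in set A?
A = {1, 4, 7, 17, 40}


Set A = {1, 4, 7, 17, 40}
Listing elements: 1, 4, 7, 17, 40
Counting: 5 elements
|A| = 5

5


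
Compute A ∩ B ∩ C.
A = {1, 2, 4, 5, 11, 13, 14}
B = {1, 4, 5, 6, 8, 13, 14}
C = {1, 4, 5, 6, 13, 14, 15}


Set A = {1, 2, 4, 5, 11, 13, 14}
Set B = {1, 4, 5, 6, 8, 13, 14}
Set C = {1, 4, 5, 6, 13, 14, 15}
First, A ∩ B = {1, 4, 5, 13, 14}
Then, (A ∩ B) ∩ C = {1, 4, 5, 13, 14}

{1, 4, 5, 13, 14}


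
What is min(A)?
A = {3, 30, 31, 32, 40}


Set A = {3, 30, 31, 32, 40}
Elements in ascending order: 3, 30, 31, 32, 40
The smallest element is 3.

3


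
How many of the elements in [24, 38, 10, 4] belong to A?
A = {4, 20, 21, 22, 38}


Set A = {4, 20, 21, 22, 38}
Candidates: [24, 38, 10, 4]
Check each candidate:
24 ∉ A, 38 ∈ A, 10 ∉ A, 4 ∈ A
Count of candidates in A: 2

2


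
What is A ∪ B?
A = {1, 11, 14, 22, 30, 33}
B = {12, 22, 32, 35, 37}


Set A = {1, 11, 14, 22, 30, 33}
Set B = {12, 22, 32, 35, 37}
A ∪ B includes all elements in either set.
Elements from A: {1, 11, 14, 22, 30, 33}
Elements from B not already included: {12, 32, 35, 37}
A ∪ B = {1, 11, 12, 14, 22, 30, 32, 33, 35, 37}

{1, 11, 12, 14, 22, 30, 32, 33, 35, 37}


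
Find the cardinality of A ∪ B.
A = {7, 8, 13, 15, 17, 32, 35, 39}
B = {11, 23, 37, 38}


Set A = {7, 8, 13, 15, 17, 32, 35, 39}, |A| = 8
Set B = {11, 23, 37, 38}, |B| = 4
A ∩ B = {}, |A ∩ B| = 0
|A ∪ B| = |A| + |B| - |A ∩ B| = 8 + 4 - 0 = 12

12


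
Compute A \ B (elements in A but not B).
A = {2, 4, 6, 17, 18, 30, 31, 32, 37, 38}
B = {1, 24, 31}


Set A = {2, 4, 6, 17, 18, 30, 31, 32, 37, 38}
Set B = {1, 24, 31}
A \ B includes elements in A that are not in B.
Check each element of A:
2 (not in B, keep), 4 (not in B, keep), 6 (not in B, keep), 17 (not in B, keep), 18 (not in B, keep), 30 (not in B, keep), 31 (in B, remove), 32 (not in B, keep), 37 (not in B, keep), 38 (not in B, keep)
A \ B = {2, 4, 6, 17, 18, 30, 32, 37, 38}

{2, 4, 6, 17, 18, 30, 32, 37, 38}


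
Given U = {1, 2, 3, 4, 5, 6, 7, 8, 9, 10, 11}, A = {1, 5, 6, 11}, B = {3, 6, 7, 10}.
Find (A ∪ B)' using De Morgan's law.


U = {1, 2, 3, 4, 5, 6, 7, 8, 9, 10, 11}
A = {1, 5, 6, 11}, B = {3, 6, 7, 10}
A ∪ B = {1, 3, 5, 6, 7, 10, 11}
(A ∪ B)' = U \ (A ∪ B) = {2, 4, 8, 9}
Verification via A' ∩ B': A' = {2, 3, 4, 7, 8, 9, 10}, B' = {1, 2, 4, 5, 8, 9, 11}
A' ∩ B' = {2, 4, 8, 9} ✓

{2, 4, 8, 9}


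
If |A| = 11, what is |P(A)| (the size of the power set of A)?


The set has 11 elements.
The power set contains all possible subsets.
|P(A)| = 2^|A| = 2^11 = 2048

2048


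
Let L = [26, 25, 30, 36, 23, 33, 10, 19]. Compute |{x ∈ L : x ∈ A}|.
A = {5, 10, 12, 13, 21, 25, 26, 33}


Set A = {5, 10, 12, 13, 21, 25, 26, 33}
Candidates: [26, 25, 30, 36, 23, 33, 10, 19]
Check each candidate:
26 ∈ A, 25 ∈ A, 30 ∉ A, 36 ∉ A, 23 ∉ A, 33 ∈ A, 10 ∈ A, 19 ∉ A
Count of candidates in A: 4

4


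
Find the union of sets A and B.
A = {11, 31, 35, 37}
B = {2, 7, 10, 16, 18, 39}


Set A = {11, 31, 35, 37}
Set B = {2, 7, 10, 16, 18, 39}
A ∪ B includes all elements in either set.
Elements from A: {11, 31, 35, 37}
Elements from B not already included: {2, 7, 10, 16, 18, 39}
A ∪ B = {2, 7, 10, 11, 16, 18, 31, 35, 37, 39}

{2, 7, 10, 11, 16, 18, 31, 35, 37, 39}


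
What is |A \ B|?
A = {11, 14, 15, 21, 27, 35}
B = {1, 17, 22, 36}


Set A = {11, 14, 15, 21, 27, 35}
Set B = {1, 17, 22, 36}
A \ B = {11, 14, 15, 21, 27, 35}
|A \ B| = 6

6


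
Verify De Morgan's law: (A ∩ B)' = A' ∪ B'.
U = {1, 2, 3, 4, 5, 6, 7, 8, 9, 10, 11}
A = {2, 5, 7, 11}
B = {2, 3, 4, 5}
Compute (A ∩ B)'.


U = {1, 2, 3, 4, 5, 6, 7, 8, 9, 10, 11}
A = {2, 5, 7, 11}, B = {2, 3, 4, 5}
A ∩ B = {2, 5}
(A ∩ B)' = U \ (A ∩ B) = {1, 3, 4, 6, 7, 8, 9, 10, 11}
Verification via A' ∪ B': A' = {1, 3, 4, 6, 8, 9, 10}, B' = {1, 6, 7, 8, 9, 10, 11}
A' ∪ B' = {1, 3, 4, 6, 7, 8, 9, 10, 11} ✓

{1, 3, 4, 6, 7, 8, 9, 10, 11}


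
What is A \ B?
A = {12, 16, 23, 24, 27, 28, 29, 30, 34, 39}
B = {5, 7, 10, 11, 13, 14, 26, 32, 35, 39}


Set A = {12, 16, 23, 24, 27, 28, 29, 30, 34, 39}
Set B = {5, 7, 10, 11, 13, 14, 26, 32, 35, 39}
A \ B includes elements in A that are not in B.
Check each element of A:
12 (not in B, keep), 16 (not in B, keep), 23 (not in B, keep), 24 (not in B, keep), 27 (not in B, keep), 28 (not in B, keep), 29 (not in B, keep), 30 (not in B, keep), 34 (not in B, keep), 39 (in B, remove)
A \ B = {12, 16, 23, 24, 27, 28, 29, 30, 34}

{12, 16, 23, 24, 27, 28, 29, 30, 34}


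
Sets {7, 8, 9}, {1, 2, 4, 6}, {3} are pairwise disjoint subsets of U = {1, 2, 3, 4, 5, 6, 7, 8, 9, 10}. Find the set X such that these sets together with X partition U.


U = {1, 2, 3, 4, 5, 6, 7, 8, 9, 10}
Shown blocks: {7, 8, 9}, {1, 2, 4, 6}, {3}
A partition's blocks are pairwise disjoint and cover U, so the missing block = U \ (union of shown blocks).
Union of shown blocks: {1, 2, 3, 4, 6, 7, 8, 9}
Missing block = U \ (union) = {5, 10}

{5, 10}


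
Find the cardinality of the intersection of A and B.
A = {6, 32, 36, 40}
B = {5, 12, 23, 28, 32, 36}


Set A = {6, 32, 36, 40}
Set B = {5, 12, 23, 28, 32, 36}
A ∩ B = {32, 36}
|A ∩ B| = 2

2


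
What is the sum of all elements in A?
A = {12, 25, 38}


Set A = {12, 25, 38}
Sum = 12 + 25 + 38 = 75

75


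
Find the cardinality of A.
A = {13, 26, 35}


Set A = {13, 26, 35}
Listing elements: 13, 26, 35
Counting: 3 elements
|A| = 3

3


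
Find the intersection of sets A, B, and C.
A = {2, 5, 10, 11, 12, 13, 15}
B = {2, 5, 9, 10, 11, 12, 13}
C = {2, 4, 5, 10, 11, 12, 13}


Set A = {2, 5, 10, 11, 12, 13, 15}
Set B = {2, 5, 9, 10, 11, 12, 13}
Set C = {2, 4, 5, 10, 11, 12, 13}
First, A ∩ B = {2, 5, 10, 11, 12, 13}
Then, (A ∩ B) ∩ C = {2, 5, 10, 11, 12, 13}

{2, 5, 10, 11, 12, 13}


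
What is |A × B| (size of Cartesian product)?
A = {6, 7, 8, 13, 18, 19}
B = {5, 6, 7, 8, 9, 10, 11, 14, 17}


Set A = {6, 7, 8, 13, 18, 19} has 6 elements.
Set B = {5, 6, 7, 8, 9, 10, 11, 14, 17} has 9 elements.
|A × B| = |A| × |B| = 6 × 9 = 54

54


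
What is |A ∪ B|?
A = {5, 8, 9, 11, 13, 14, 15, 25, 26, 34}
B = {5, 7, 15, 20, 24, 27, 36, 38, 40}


Set A = {5, 8, 9, 11, 13, 14, 15, 25, 26, 34}, |A| = 10
Set B = {5, 7, 15, 20, 24, 27, 36, 38, 40}, |B| = 9
A ∩ B = {5, 15}, |A ∩ B| = 2
|A ∪ B| = |A| + |B| - |A ∩ B| = 10 + 9 - 2 = 17

17


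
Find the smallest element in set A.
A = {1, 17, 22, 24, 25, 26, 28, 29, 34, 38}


Set A = {1, 17, 22, 24, 25, 26, 28, 29, 34, 38}
Elements in ascending order: 1, 17, 22, 24, 25, 26, 28, 29, 34, 38
The smallest element is 1.

1


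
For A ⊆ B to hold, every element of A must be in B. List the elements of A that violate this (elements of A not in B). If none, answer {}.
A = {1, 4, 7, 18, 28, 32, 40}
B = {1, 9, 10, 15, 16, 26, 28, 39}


Set A = {1, 4, 7, 18, 28, 32, 40}
Set B = {1, 9, 10, 15, 16, 26, 28, 39}
Check each element of A against B:
1 ∈ B, 4 ∉ B (include), 7 ∉ B (include), 18 ∉ B (include), 28 ∈ B, 32 ∉ B (include), 40 ∉ B (include)
Elements of A not in B: {4, 7, 18, 32, 40}

{4, 7, 18, 32, 40}


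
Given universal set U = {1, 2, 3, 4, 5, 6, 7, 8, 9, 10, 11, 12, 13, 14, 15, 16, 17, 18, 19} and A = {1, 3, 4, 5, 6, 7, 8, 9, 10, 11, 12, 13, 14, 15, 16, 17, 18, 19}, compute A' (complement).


Universal set U = {1, 2, 3, 4, 5, 6, 7, 8, 9, 10, 11, 12, 13, 14, 15, 16, 17, 18, 19}
Set A = {1, 3, 4, 5, 6, 7, 8, 9, 10, 11, 12, 13, 14, 15, 16, 17, 18, 19}
A' = U \ A = elements in U but not in A
Checking each element of U:
1 (in A, exclude), 2 (not in A, include), 3 (in A, exclude), 4 (in A, exclude), 5 (in A, exclude), 6 (in A, exclude), 7 (in A, exclude), 8 (in A, exclude), 9 (in A, exclude), 10 (in A, exclude), 11 (in A, exclude), 12 (in A, exclude), 13 (in A, exclude), 14 (in A, exclude), 15 (in A, exclude), 16 (in A, exclude), 17 (in A, exclude), 18 (in A, exclude), 19 (in A, exclude)
A' = {2}

{2}


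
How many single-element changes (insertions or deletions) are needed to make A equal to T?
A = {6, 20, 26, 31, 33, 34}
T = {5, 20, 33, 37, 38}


Set A = {6, 20, 26, 31, 33, 34}
Set T = {5, 20, 33, 37, 38}
Elements to remove from A (in A, not in T): {6, 26, 31, 34} → 4 removals
Elements to add to A (in T, not in A): {5, 37, 38} → 3 additions
Total edits = 4 + 3 = 7

7


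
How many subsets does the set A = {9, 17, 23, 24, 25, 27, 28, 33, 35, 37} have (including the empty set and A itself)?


Set A = {9, 17, 23, 24, 25, 27, 28, 33, 35, 37}
|A| = 10
The power set P(A) contains all subsets of A.
|P(A)| = 2^|A| = 2^10 = 1024

1024


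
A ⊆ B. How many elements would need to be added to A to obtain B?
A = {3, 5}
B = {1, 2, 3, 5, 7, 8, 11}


Set A = {3, 5}, |A| = 2
Set B = {1, 2, 3, 5, 7, 8, 11}, |B| = 7
Since A ⊆ B: B \ A = {1, 2, 7, 8, 11}
|B| - |A| = 7 - 2 = 5

5


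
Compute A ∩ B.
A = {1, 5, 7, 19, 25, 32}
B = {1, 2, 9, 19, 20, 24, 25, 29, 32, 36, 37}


Set A = {1, 5, 7, 19, 25, 32}
Set B = {1, 2, 9, 19, 20, 24, 25, 29, 32, 36, 37}
A ∩ B includes only elements in both sets.
Check each element of A against B:
1 ✓, 5 ✗, 7 ✗, 19 ✓, 25 ✓, 32 ✓
A ∩ B = {1, 19, 25, 32}

{1, 19, 25, 32}


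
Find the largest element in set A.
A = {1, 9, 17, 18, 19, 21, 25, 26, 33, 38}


Set A = {1, 9, 17, 18, 19, 21, 25, 26, 33, 38}
Elements in ascending order: 1, 9, 17, 18, 19, 21, 25, 26, 33, 38
The largest element is 38.

38


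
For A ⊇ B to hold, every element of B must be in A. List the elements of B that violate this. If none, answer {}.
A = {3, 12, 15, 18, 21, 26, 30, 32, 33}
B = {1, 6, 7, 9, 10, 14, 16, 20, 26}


Set A = {3, 12, 15, 18, 21, 26, 30, 32, 33}
Set B = {1, 6, 7, 9, 10, 14, 16, 20, 26}
Check each element of B against A:
1 ∉ A (include), 6 ∉ A (include), 7 ∉ A (include), 9 ∉ A (include), 10 ∉ A (include), 14 ∉ A (include), 16 ∉ A (include), 20 ∉ A (include), 26 ∈ A
Elements of B not in A: {1, 6, 7, 9, 10, 14, 16, 20}

{1, 6, 7, 9, 10, 14, 16, 20}


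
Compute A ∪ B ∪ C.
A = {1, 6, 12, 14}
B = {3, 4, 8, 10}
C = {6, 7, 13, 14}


Set A = {1, 6, 12, 14}
Set B = {3, 4, 8, 10}
Set C = {6, 7, 13, 14}
First, A ∪ B = {1, 3, 4, 6, 8, 10, 12, 14}
Then, (A ∪ B) ∪ C = {1, 3, 4, 6, 7, 8, 10, 12, 13, 14}

{1, 3, 4, 6, 7, 8, 10, 12, 13, 14}
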